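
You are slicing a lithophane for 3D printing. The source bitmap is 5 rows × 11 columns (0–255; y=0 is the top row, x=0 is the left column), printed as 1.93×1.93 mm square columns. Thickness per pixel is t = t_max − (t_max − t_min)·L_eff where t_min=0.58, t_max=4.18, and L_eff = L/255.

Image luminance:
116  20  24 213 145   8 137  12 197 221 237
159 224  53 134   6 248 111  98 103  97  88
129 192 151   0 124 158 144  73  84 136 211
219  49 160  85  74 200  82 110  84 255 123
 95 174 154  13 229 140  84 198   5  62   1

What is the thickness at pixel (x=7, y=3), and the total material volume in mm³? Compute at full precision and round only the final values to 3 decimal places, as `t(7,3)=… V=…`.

span = t_max - t_min = 4.18 - 0.58 = 3.600
L(7,3) = 110, L_eff = 110/255 = 0.431373
t(7,3) = 4.18 - 3.600·0.431373 = 2.627
Σt over all 5·11 pixels = 115627/850 ≈ 136.0317647
V = pitch²·Σt = 1.93²·115627/850 = 506.705

t(7,3)=2.627 V=506.705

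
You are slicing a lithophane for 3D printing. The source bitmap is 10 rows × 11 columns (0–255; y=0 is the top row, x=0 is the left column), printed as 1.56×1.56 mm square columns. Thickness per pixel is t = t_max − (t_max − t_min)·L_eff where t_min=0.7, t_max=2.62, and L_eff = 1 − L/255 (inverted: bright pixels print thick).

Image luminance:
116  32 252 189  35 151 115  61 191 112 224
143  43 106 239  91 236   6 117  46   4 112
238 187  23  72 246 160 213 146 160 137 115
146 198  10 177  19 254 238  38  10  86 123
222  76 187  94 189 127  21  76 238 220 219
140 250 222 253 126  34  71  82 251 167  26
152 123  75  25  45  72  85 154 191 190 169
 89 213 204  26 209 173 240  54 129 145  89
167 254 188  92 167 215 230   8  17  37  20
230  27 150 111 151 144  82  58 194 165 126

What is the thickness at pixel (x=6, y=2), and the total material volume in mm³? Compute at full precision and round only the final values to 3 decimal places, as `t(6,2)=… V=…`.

span = t_max - t_min = 2.62 - 0.7 = 1.920
L(6,2) = 213, L_eff = 1 - 213/255 = 0.164706 (inverted)
t(6,2) = 2.62 - 1.920·0.164706 = 2.304
Σt over all 10·11 pixels = 397113/2125 ≈ 186.8767059
V = pitch²·Σt = 1.56²·397113/2125 = 454.783

t(6,2)=2.304 V=454.783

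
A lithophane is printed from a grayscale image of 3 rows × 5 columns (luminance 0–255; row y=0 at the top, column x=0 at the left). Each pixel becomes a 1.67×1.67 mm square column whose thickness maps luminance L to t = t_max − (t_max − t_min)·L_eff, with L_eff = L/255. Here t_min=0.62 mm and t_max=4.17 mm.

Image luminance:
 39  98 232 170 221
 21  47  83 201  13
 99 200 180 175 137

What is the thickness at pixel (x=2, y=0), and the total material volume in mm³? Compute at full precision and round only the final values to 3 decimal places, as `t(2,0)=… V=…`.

span = t_max - t_min = 4.17 - 0.62 = 3.550
L(2,0) = 232, L_eff = 232/255 = 0.909804
t(2,0) = 4.17 - 3.550·0.909804 = 0.940
Σt over all 3·5 pixels = 182969/5100 ≈ 35.8762745
V = pitch²·Σt = 1.67²·182969/5100 = 100.055

t(2,0)=0.940 V=100.055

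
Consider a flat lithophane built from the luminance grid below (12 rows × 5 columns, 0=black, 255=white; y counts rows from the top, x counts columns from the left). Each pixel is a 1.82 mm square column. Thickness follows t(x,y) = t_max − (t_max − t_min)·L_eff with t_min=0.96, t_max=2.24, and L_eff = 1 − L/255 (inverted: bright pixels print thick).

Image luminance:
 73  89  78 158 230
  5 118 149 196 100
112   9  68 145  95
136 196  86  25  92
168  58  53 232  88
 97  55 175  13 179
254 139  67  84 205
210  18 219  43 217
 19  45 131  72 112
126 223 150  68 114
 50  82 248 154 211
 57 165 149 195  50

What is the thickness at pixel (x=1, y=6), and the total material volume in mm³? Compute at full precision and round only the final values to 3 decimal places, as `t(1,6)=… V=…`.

span = t_max - t_min = 2.24 - 0.96 = 1.280
L(1,6) = 139, L_eff = 1 - 139/255 = 0.454902 (inverted)
t(1,6) = 2.24 - 1.280·0.454902 = 1.658
Σt over all 12·5 pixels = 39744/425 ≈ 93.5152941
V = pitch²·Σt = 1.82²·39744/425 = 309.760

t(1,6)=1.658 V=309.760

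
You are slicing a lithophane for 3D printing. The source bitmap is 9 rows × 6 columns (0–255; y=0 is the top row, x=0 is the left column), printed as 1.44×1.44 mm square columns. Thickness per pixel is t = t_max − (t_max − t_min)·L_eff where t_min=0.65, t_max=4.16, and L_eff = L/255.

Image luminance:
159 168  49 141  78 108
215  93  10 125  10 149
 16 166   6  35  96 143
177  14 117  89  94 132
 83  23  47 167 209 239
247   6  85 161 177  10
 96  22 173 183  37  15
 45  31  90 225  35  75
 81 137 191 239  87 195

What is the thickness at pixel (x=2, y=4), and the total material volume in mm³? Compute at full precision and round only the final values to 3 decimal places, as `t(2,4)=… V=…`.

t(2,4)=3.513 V=300.238

span = t_max - t_min = 4.16 - 0.65 = 3.510
L(2,4) = 47, L_eff = 47/255 = 0.184314
t(2,4) = 4.16 - 3.510·0.184314 = 3.513
Σt over all 9·6 pixels = 1230723/8500 ≈ 144.7909412
V = pitch²·Σt = 1.44²·1230723/8500 = 300.238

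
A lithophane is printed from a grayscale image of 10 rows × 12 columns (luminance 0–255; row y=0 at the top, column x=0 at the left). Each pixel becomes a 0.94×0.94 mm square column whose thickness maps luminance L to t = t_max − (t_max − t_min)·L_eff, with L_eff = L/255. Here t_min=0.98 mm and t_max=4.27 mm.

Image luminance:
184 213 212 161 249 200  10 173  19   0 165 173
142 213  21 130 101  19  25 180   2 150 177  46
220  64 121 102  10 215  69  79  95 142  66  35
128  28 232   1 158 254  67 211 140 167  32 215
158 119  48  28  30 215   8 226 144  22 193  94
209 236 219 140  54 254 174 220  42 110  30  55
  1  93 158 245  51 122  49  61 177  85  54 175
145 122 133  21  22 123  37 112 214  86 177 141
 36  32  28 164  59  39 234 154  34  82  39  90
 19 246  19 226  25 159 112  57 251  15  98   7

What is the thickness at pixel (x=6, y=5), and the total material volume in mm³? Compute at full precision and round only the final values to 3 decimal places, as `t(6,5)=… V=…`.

span = t_max - t_min = 4.27 - 0.98 = 3.290
L(6,5) = 174, L_eff = 174/255 = 0.682353
t(6,5) = 4.27 - 3.290·0.682353 = 2.025
Σt over all 10·12 pixels = 8567783/25500 ≈ 335.9914902
V = pitch²·Σt = 0.94²·8567783/25500 = 296.882

t(6,5)=2.025 V=296.882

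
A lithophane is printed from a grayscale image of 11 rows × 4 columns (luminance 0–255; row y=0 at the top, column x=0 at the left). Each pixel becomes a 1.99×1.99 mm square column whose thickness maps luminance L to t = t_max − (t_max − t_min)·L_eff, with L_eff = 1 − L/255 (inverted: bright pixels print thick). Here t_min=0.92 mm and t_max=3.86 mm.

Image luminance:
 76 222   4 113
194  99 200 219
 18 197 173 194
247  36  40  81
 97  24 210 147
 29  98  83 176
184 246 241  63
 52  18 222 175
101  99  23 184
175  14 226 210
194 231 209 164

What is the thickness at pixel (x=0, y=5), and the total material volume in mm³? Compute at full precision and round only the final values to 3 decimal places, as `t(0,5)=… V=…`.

t(0,5)=1.254 V=434.616

span = t_max - t_min = 3.86 - 0.92 = 2.940
L(0,5) = 29, L_eff = 1 - 29/255 = 0.886275 (inverted)
t(0,5) = 3.86 - 2.940·0.886275 = 1.254
Σt over all 11·4 pixels = 233216/2125 ≈ 109.7487059
V = pitch²·Σt = 1.99²·233216/2125 = 434.616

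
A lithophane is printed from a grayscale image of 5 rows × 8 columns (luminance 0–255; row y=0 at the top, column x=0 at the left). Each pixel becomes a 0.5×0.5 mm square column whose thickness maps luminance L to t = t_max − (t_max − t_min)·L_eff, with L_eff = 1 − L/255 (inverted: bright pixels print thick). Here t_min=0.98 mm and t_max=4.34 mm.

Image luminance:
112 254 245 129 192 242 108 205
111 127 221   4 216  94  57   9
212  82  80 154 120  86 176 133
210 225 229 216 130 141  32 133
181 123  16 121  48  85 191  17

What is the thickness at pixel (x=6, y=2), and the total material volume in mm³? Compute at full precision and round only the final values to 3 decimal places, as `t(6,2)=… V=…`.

span = t_max - t_min = 4.34 - 0.98 = 3.360
L(6,2) = 176, L_eff = 1 - 176/255 = 0.309804 (inverted)
t(6,2) = 4.34 - 3.360·0.309804 = 3.299
Σt over all 5·8 pixels = 236376/2125 ≈ 111.2357647
V = pitch²·Σt = 0.5²·236376/2125 = 27.809

t(6,2)=3.299 V=27.809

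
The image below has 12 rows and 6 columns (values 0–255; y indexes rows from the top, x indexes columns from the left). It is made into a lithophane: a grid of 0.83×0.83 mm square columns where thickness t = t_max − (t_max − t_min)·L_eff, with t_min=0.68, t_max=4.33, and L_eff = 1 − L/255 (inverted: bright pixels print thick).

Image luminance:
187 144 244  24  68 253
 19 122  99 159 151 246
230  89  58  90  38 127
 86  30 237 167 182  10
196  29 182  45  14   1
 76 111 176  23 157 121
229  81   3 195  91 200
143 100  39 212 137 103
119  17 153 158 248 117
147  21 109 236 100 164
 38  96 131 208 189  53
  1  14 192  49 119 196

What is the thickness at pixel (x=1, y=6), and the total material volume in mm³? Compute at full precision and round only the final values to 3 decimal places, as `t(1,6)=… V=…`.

span = t_max - t_min = 4.33 - 0.68 = 3.650
L(1,6) = 81, L_eff = 1 - 81/255 = 0.682353 (inverted)
t(1,6) = 4.33 - 3.650·0.682353 = 1.839
Σt over all 12·6 pixels = 877423/5100 ≈ 172.0437255
V = pitch²·Σt = 0.83²·877423/5100 = 118.521

t(1,6)=1.839 V=118.521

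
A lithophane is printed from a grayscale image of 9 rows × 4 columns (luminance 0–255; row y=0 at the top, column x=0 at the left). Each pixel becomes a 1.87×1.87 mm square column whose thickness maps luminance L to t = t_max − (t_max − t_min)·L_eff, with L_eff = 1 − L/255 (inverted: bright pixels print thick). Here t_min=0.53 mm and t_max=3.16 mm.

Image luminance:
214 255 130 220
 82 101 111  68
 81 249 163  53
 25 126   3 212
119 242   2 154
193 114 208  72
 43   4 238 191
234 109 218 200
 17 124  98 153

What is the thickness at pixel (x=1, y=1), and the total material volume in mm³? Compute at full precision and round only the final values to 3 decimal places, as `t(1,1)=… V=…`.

span = t_max - t_min = 3.16 - 0.53 = 2.630
L(1,1) = 101, L_eff = 1 - 101/255 = 0.603922 (inverted)
t(1,1) = 3.16 - 2.630·0.603922 = 1.572
Σt over all 9·4 pixels = 877889/12750 ≈ 68.8540392
V = pitch²·Σt = 1.87²·877889/12750 = 240.776

t(1,1)=1.572 V=240.776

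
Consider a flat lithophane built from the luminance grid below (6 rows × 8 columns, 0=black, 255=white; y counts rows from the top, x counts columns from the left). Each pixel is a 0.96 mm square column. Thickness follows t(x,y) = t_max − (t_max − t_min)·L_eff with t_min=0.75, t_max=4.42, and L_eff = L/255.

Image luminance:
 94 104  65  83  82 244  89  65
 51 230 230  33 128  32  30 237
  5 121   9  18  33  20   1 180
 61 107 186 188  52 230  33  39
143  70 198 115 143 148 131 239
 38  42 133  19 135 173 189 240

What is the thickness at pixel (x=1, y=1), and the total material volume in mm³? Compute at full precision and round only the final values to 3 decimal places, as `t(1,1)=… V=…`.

t(1,1)=1.110 V=126.077

span = t_max - t_min = 4.42 - 0.75 = 3.670
L(1,1) = 230, L_eff = 230/255 = 0.901961
t(1,1) = 4.42 - 3.670·0.901961 = 1.110
Σt over all 6·8 pixels = 51301/375 ≈ 136.8026667
V = pitch²·Σt = 0.96²·51301/375 = 126.077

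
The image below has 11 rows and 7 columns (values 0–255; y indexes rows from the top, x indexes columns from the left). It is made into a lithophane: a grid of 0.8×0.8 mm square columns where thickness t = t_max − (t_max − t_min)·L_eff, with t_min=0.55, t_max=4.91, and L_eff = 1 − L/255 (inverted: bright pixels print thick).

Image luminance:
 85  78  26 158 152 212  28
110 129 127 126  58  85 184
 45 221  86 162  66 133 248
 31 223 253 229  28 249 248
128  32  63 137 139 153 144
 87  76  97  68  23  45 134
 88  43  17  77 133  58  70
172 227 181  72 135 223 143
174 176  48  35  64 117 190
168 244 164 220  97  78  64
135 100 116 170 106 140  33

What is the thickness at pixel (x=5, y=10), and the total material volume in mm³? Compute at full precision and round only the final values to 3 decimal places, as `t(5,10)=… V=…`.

t(5,10)=2.944 V=129.791

span = t_max - t_min = 4.91 - 0.55 = 4.360
L(5,10) = 140, L_eff = 1 - 140/255 = 0.450980 (inverted)
t(5,10) = 4.91 - 4.360·0.450980 = 2.944
Σt over all 11·7 pixels = 202.798
V = pitch²·Σt = 0.8²·202.798 = 129.791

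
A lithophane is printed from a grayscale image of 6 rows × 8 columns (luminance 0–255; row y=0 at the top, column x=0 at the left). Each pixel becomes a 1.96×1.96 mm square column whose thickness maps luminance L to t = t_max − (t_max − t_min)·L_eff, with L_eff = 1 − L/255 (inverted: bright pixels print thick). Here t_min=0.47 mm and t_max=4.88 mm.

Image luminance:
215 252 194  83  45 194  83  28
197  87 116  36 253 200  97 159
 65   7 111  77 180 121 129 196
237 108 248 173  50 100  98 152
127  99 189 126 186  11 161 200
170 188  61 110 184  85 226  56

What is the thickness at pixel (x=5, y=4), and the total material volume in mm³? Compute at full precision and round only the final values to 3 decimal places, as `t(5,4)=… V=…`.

t(5,4)=0.660 V=516.514

span = t_max - t_min = 4.88 - 0.47 = 4.410
L(5,4) = 11, L_eff = 1 - 11/255 = 0.956863 (inverted)
t(5,4) = 4.88 - 4.410·0.956863 = 0.660
Σt over all 6·8 pixels = 22857/170 ≈ 134.4529412
V = pitch²·Σt = 1.96²·22857/170 = 516.514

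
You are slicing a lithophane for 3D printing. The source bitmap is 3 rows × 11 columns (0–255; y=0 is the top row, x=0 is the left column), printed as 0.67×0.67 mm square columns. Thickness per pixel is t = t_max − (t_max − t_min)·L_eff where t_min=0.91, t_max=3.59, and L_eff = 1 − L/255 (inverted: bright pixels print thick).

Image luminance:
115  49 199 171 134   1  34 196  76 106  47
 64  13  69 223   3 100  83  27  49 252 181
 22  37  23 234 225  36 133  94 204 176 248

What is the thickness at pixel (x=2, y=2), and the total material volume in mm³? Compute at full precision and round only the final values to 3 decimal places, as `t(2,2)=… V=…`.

span = t_max - t_min = 3.59 - 0.91 = 2.680
L(2,2) = 23, L_eff = 1 - 23/255 = 0.909804 (inverted)
t(2,2) = 3.59 - 2.680·0.909804 = 1.152
Σt over all 3·11 pixels = 578999/8500 ≈ 68.1175294
V = pitch²·Σt = 0.67²·578999/8500 = 30.578

t(2,2)=1.152 V=30.578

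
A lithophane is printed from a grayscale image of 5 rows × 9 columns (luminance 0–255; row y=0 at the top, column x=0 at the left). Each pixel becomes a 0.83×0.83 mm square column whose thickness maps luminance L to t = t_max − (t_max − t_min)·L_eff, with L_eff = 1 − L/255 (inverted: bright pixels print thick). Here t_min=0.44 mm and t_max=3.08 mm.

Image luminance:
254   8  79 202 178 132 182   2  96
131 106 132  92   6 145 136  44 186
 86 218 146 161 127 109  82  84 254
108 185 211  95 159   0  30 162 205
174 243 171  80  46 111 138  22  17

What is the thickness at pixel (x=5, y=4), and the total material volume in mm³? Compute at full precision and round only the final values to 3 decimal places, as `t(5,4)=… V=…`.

t(5,4)=1.589 V=53.117

span = t_max - t_min = 3.08 - 0.44 = 2.640
L(5,4) = 111, L_eff = 1 - 111/255 = 0.564706 (inverted)
t(5,4) = 3.08 - 2.640·0.564706 = 1.589
Σt over all 5·9 pixels = 32769/425 ≈ 77.1035294
V = pitch²·Σt = 0.83²·32769/425 = 53.117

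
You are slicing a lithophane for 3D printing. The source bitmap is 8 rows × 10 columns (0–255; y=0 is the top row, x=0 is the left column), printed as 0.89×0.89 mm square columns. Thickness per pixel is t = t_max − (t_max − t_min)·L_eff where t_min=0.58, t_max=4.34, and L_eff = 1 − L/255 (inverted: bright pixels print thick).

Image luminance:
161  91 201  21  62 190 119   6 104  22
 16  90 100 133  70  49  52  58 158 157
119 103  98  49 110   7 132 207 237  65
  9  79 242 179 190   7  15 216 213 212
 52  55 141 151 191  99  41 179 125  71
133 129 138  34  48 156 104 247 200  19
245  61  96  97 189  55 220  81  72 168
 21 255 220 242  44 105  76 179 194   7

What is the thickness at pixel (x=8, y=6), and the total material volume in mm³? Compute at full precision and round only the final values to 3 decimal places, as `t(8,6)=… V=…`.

span = t_max - t_min = 4.34 - 0.58 = 3.760
L(8,6) = 72, L_eff = 1 - 72/255 = 0.717647 (inverted)
t(8,6) = 4.34 - 3.760·0.717647 = 1.642
Σt over all 8·10 pixels = 1168966/6375 ≈ 183.3672157
V = pitch²·Σt = 0.89²·1168966/6375 = 145.245

t(8,6)=1.642 V=145.245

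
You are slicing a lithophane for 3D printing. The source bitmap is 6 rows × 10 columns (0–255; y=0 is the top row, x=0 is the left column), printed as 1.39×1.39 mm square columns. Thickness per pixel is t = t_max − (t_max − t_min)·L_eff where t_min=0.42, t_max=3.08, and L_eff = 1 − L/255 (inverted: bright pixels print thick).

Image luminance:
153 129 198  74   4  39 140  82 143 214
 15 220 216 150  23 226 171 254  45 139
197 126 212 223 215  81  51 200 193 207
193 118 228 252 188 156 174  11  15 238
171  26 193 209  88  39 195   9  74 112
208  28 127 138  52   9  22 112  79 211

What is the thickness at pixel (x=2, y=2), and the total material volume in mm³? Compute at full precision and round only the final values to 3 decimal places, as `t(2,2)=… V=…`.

span = t_max - t_min = 3.08 - 0.42 = 2.660
L(2,2) = 212, L_eff = 1 - 212/255 = 0.168627 (inverted)
t(2,2) = 3.08 - 2.660·0.168627 = 2.631
Σt over all 6·10 pixels = 277459/2550 ≈ 108.8074510
V = pitch²·Σt = 1.39²·277459/2550 = 210.227

t(2,2)=2.631 V=210.227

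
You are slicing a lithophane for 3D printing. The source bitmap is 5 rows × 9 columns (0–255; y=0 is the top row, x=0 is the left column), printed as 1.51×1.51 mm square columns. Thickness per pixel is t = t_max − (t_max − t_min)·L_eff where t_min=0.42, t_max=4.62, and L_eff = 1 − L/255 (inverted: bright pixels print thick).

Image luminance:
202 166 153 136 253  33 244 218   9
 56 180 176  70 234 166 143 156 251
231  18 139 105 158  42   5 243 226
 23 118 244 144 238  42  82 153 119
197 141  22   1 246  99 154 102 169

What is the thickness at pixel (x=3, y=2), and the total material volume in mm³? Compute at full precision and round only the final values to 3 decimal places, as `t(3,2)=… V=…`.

span = t_max - t_min = 4.62 - 0.42 = 4.200
L(3,2) = 105, L_eff = 1 - 105/255 = 0.588235 (inverted)
t(3,2) = 4.62 - 4.200·0.588235 = 2.149
Σt over all 5·9 pixels = 122.78
V = pitch²·Σt = 1.51²·122.78 = 279.951

t(3,2)=2.149 V=279.951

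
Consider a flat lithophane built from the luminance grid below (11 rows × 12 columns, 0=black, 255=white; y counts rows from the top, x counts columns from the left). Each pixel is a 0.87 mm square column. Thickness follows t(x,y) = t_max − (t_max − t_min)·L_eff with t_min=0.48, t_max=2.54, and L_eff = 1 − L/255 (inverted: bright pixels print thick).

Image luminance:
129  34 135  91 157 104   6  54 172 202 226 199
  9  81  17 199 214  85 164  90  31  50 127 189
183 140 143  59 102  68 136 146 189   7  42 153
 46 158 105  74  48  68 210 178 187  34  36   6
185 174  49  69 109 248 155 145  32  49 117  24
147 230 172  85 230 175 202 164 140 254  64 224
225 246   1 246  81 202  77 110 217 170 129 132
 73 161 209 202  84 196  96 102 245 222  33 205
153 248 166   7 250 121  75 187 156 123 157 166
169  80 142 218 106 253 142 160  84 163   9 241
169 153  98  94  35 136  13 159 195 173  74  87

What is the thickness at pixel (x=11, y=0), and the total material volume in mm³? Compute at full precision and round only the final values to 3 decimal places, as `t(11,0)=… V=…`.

span = t_max - t_min = 2.54 - 0.48 = 2.060
L(11,0) = 199, L_eff = 1 - 199/255 = 0.219608 (inverted)
t(11,0) = 2.54 - 2.060·0.219608 = 2.088
Σt over all 11·12 pixels = 432516/2125 ≈ 203.5369412
V = pitch²·Σt = 0.87²·432516/2125 = 154.057

t(11,0)=2.088 V=154.057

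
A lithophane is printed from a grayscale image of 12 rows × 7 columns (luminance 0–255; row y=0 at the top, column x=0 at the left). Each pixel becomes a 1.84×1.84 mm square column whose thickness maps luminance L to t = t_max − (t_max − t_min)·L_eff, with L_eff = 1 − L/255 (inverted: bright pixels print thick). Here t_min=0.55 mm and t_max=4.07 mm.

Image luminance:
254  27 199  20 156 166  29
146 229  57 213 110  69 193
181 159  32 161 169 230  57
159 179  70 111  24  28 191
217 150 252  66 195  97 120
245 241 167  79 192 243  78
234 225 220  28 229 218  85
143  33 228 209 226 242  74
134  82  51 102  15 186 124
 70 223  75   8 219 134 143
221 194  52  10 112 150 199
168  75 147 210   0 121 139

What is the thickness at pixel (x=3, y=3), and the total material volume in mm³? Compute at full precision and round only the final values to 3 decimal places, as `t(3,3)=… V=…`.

t(3,3)=2.082 V=704.097

span = t_max - t_min = 4.07 - 0.55 = 3.520
L(3,3) = 111, L_eff = 1 - 111/255 = 0.564706 (inverted)
t(3,3) = 4.07 - 3.520·0.564706 = 2.082
Σt over all 12·7 pixels = 1325797/6375 ≈ 207.9681569
V = pitch²·Σt = 1.84²·1325797/6375 = 704.097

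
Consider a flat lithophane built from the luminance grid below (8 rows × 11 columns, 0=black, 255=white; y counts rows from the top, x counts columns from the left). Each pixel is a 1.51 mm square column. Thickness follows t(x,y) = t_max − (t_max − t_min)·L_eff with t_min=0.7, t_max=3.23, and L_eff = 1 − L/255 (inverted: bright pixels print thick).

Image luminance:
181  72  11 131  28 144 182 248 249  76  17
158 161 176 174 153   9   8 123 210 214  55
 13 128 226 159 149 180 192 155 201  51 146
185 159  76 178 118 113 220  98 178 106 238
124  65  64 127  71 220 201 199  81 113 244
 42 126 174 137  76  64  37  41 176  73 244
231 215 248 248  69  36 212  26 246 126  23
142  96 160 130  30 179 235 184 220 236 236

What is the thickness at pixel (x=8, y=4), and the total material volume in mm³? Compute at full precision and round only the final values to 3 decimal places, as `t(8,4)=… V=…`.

span = t_max - t_min = 3.23 - 0.7 = 2.530
L(8,4) = 81, L_eff = 1 - 81/255 = 0.682353 (inverted)
t(8,4) = 3.23 - 2.530·0.682353 = 1.504
Σt over all 8·11 pixels = 389719/2125 ≈ 183.3971765
V = pitch²·Σt = 1.51²·389719/2125 = 418.164

t(8,4)=1.504 V=418.164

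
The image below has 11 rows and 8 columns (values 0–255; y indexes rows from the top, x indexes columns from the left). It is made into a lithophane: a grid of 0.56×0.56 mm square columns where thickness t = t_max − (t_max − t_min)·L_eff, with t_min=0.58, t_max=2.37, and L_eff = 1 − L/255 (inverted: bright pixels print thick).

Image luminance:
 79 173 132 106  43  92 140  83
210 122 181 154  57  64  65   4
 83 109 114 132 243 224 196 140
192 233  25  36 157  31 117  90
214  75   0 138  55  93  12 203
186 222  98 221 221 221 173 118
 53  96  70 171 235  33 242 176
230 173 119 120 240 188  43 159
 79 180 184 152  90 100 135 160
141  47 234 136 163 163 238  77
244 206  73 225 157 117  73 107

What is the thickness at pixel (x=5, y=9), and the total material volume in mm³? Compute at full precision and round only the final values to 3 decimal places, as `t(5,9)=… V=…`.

t(5,9)=1.724 V=42.215

span = t_max - t_min = 2.37 - 0.58 = 1.790
L(5,9) = 163, L_eff = 1 - 163/255 = 0.360784 (inverted)
t(5,9) = 2.37 - 1.790·0.360784 = 1.724
Σt over all 11·8 pixels = 1716347/12750 ≈ 134.6154510
V = pitch²·Σt = 0.56²·1716347/12750 = 42.215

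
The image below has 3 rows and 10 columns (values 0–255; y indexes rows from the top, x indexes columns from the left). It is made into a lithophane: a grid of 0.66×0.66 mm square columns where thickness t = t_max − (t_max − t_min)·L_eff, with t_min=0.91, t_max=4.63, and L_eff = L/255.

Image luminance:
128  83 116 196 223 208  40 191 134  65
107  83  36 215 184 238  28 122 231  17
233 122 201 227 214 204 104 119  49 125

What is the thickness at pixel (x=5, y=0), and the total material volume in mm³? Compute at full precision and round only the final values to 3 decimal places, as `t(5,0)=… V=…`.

span = t_max - t_min = 4.63 - 0.91 = 3.720
L(5,0) = 208, L_eff = 208/255 = 0.815686
t(5,0) = 4.63 - 3.720·0.815686 = 1.596
Σt over all 3·10 pixels = 327259/4250 ≈ 77.0021176
V = pitch²·Σt = 0.66²·327259/4250 = 33.542

t(5,0)=1.596 V=33.542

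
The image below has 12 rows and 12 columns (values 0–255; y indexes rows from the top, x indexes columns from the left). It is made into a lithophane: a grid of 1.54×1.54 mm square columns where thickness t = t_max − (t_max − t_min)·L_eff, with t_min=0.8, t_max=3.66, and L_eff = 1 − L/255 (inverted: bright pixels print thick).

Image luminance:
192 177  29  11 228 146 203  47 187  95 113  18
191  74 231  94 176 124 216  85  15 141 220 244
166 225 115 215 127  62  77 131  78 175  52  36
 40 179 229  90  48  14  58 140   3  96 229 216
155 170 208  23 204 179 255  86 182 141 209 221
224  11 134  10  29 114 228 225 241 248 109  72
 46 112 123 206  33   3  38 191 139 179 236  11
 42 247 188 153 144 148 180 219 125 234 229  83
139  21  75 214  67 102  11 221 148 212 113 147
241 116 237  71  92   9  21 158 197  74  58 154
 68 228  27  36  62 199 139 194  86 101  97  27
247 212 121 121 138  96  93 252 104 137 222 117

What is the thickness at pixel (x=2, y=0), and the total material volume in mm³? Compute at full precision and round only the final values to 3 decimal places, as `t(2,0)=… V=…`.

t(2,0)=1.125 V=780.374

span = t_max - t_min = 3.66 - 0.8 = 2.860
L(2,0) = 29, L_eff = 1 - 29/255 = 0.886275 (inverted)
t(2,0) = 3.66 - 2.860·0.886275 = 1.125
Σt over all 12·12 pixels = 4195381/12750 ≈ 329.0494902
V = pitch²·Σt = 1.54²·4195381/12750 = 780.374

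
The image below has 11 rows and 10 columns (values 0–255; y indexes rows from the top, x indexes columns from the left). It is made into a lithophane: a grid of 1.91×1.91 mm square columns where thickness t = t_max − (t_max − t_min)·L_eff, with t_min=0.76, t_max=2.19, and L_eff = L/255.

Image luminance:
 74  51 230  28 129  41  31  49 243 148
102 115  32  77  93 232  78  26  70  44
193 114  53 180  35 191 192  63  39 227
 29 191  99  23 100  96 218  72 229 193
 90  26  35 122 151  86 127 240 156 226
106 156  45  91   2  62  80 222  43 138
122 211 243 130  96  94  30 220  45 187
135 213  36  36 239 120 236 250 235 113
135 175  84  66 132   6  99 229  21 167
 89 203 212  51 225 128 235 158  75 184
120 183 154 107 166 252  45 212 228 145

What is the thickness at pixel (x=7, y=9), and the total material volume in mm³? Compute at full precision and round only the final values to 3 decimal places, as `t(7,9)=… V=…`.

span = t_max - t_min = 2.19 - 0.76 = 1.430
L(7,9) = 158, L_eff = 158/255 = 0.619608
t(7,9) = 2.19 - 1.430·0.619608 = 1.304
Σt over all 11·10 pixels = 1384559/8500 ≈ 162.8892941
V = pitch²·Σt = 1.91²·1384559/8500 = 594.236

t(7,9)=1.304 V=594.236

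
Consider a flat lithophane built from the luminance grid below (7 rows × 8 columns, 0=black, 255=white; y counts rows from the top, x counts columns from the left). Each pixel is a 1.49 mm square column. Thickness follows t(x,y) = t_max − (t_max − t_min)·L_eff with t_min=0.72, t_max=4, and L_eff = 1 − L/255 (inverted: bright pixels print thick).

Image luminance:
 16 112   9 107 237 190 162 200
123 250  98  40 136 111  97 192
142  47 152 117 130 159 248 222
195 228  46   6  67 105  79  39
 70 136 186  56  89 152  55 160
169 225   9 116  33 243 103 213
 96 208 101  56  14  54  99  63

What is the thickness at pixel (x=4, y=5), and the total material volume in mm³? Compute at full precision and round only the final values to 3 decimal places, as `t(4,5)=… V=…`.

t(4,5)=1.144 V=282.785

span = t_max - t_min = 4 - 0.72 = 3.280
L(4,5) = 33, L_eff = 1 - 33/255 = 0.870588 (inverted)
t(4,5) = 4 - 3.280·0.870588 = 1.144
Σt over all 7·8 pixels = 270672/2125 ≈ 127.3750588
V = pitch²·Σt = 1.49²·270672/2125 = 282.785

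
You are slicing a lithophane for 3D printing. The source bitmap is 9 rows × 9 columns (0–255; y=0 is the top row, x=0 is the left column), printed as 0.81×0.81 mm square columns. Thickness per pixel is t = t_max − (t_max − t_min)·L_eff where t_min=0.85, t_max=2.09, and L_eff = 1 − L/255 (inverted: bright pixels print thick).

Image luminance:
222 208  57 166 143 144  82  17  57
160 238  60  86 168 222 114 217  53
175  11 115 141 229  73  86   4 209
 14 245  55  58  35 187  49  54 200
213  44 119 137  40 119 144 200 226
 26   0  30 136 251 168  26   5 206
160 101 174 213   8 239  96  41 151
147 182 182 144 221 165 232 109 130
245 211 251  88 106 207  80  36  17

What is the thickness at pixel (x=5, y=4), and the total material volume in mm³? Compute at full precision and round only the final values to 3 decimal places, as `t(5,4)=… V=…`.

t(5,4)=1.429 V=78.289

span = t_max - t_min = 2.09 - 0.85 = 1.240
L(5,4) = 119, L_eff = 1 - 119/255 = 0.533333 (inverted)
t(5,4) = 2.09 - 1.240·0.533333 = 1.429
Σt over all 9·9 pixels = 202853/1700 ≈ 119.3252941
V = pitch²·Σt = 0.81²·202853/1700 = 78.289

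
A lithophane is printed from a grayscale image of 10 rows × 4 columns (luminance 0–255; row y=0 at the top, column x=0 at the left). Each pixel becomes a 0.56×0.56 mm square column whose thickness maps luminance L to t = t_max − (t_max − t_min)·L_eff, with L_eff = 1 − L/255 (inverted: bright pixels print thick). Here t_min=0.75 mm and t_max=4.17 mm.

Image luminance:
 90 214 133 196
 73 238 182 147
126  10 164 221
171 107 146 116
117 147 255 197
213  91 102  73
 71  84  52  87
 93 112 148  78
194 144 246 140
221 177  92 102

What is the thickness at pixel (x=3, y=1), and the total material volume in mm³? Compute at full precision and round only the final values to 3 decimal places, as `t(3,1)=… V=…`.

span = t_max - t_min = 4.17 - 0.75 = 3.420
L(3,1) = 147, L_eff = 1 - 147/255 = 0.423529 (inverted)
t(3,1) = 4.17 - 3.420·0.423529 = 2.722
Σt over all 10·4 pixels = 44499/425 ≈ 104.7035294
V = pitch²·Σt = 0.56²·44499/425 = 32.835

t(3,1)=2.722 V=32.835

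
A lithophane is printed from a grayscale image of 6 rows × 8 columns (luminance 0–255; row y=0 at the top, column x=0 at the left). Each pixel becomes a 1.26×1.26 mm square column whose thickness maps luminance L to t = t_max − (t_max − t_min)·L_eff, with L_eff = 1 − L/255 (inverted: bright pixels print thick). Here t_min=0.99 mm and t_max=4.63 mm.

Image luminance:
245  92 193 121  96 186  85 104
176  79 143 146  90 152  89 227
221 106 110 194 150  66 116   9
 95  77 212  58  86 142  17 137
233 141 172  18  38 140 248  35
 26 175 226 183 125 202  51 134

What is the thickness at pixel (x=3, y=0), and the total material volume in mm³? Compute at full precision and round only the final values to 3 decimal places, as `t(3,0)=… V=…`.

t(3,0)=2.717 V=215.201

span = t_max - t_min = 4.63 - 0.99 = 3.640
L(3,0) = 121, L_eff = 1 - 121/255 = 0.525490 (inverted)
t(3,0) = 4.63 - 3.640·0.525490 = 2.717
Σt over all 6·8 pixels = 864137/6375 ≈ 135.5509020
V = pitch²·Σt = 1.26²·864137/6375 = 215.201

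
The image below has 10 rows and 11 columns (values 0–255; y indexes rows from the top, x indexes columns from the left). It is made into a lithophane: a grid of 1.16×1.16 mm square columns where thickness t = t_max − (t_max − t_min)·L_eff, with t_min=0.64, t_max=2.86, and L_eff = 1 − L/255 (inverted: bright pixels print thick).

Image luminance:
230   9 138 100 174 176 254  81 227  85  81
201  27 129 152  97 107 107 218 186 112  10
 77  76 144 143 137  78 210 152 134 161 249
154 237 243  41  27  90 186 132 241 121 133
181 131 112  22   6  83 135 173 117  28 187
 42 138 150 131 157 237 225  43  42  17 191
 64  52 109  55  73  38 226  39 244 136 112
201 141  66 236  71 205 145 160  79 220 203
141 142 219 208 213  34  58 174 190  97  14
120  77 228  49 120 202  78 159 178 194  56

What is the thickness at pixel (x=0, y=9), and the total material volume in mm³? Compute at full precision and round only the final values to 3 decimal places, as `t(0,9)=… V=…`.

span = t_max - t_min = 2.86 - 0.64 = 2.220
L(0,9) = 120, L_eff = 1 - 120/255 = 0.529412 (inverted)
t(0,9) = 2.86 - 2.220·0.529412 = 1.685
Σt over all 10·11 pixels = 833517/4250 ≈ 196.1216471
V = pitch²·Σt = 1.16²·833517/4250 = 263.901

t(0,9)=1.685 V=263.901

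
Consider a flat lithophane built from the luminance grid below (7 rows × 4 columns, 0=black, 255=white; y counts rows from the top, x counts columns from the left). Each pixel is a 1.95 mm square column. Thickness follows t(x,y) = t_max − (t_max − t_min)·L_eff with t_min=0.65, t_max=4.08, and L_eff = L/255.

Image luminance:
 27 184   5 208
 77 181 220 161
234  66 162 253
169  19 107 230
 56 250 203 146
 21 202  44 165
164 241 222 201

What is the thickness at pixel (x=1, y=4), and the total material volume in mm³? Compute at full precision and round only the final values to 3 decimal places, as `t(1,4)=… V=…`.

span = t_max - t_min = 4.08 - 0.65 = 3.430
L(1,4) = 250, L_eff = 250/255 = 0.980392
t(1,4) = 4.08 - 3.430·0.980392 = 0.717
Σt over all 7·4 pixels = 244391/4250 ≈ 57.5037647
V = pitch²·Σt = 1.95²·244391/4250 = 218.658

t(1,4)=0.717 V=218.658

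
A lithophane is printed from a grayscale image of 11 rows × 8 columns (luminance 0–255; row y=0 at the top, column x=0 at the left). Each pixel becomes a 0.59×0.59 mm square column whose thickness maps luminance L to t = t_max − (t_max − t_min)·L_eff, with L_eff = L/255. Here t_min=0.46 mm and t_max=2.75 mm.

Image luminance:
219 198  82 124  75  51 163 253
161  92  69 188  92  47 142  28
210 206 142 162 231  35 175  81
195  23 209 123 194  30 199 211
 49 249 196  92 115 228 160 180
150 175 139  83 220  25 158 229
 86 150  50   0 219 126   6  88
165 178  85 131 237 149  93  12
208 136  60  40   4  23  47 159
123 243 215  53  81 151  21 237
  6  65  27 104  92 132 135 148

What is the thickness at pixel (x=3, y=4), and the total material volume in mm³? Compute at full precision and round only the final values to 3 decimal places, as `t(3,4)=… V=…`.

span = t_max - t_min = 2.75 - 0.46 = 2.290
L(3,4) = 92, L_eff = 92/255 = 0.360784
t(3,4) = 2.75 - 2.290·0.360784 = 1.924
Σt over all 11·8 pixels = 3619253/25500 ≈ 141.9314902
V = pitch²·Σt = 0.59²·3619253/25500 = 49.406

t(3,4)=1.924 V=49.406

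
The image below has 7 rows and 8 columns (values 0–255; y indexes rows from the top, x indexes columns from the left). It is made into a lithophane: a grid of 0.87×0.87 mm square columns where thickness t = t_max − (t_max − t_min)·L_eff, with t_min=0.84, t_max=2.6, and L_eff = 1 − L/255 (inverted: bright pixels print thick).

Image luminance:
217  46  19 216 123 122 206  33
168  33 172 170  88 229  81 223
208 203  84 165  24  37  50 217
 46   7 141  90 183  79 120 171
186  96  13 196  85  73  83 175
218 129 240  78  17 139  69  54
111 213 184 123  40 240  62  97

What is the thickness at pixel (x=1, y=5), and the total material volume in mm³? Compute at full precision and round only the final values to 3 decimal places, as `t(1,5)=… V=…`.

span = t_max - t_min = 2.6 - 0.84 = 1.760
L(1,5) = 129, L_eff = 1 - 129/255 = 0.494118 (inverted)
t(1,5) = 2.6 - 1.760·0.494118 = 1.730
Σt over all 7·8 pixels = 603128/6375 ≈ 94.6083137
V = pitch²·Σt = 0.87²·603128/6375 = 71.609

t(1,5)=1.730 V=71.609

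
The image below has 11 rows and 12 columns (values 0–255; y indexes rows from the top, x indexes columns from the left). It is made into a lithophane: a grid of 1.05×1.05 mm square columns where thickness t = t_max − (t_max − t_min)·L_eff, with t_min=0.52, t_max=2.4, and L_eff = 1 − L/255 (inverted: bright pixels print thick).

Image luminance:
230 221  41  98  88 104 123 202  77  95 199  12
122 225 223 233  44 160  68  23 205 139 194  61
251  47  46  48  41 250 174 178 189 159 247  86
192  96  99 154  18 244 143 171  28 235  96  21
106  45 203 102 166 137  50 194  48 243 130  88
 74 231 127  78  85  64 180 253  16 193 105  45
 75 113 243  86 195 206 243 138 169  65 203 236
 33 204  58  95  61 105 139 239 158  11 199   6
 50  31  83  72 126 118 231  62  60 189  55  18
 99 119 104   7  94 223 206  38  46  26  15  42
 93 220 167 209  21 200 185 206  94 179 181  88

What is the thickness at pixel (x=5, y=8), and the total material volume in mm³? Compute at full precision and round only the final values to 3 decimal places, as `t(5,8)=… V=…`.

span = t_max - t_min = 2.4 - 0.52 = 1.880
L(5,8) = 118, L_eff = 1 - 118/255 = 0.537255 (inverted)
t(5,8) = 2.4 - 1.880·0.537255 = 1.390
Σt over all 11·12 pixels = 243556/1275 ≈ 191.0243137
V = pitch²·Σt = 1.05²·243556/1275 = 210.604

t(5,8)=1.390 V=210.604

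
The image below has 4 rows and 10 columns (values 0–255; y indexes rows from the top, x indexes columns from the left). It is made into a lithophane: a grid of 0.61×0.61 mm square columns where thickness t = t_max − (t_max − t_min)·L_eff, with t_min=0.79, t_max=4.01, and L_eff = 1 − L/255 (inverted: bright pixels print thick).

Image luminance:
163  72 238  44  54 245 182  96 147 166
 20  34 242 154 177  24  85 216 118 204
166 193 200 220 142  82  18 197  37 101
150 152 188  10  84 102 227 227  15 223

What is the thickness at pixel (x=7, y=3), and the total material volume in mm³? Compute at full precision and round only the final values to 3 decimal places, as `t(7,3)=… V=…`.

t(7,3)=3.656 V=37.202

span = t_max - t_min = 4.01 - 0.79 = 3.220
L(7,3) = 227, L_eff = 1 - 227/255 = 0.109804 (inverted)
t(7,3) = 4.01 - 3.220·0.109804 = 3.656
Σt over all 4·10 pixels = 84981/850 ≈ 99.9776471
V = pitch²·Σt = 0.61²·84981/850 = 37.202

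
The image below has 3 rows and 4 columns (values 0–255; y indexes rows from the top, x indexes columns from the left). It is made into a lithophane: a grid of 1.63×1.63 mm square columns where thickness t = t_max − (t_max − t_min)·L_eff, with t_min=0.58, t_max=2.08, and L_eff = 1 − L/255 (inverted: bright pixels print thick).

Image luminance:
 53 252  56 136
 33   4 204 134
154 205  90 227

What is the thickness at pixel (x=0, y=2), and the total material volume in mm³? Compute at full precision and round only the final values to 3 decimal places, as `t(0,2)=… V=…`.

span = t_max - t_min = 2.08 - 0.58 = 1.500
L(0,2) = 154, L_eff = 1 - 154/255 = 0.396078 (inverted)
t(0,2) = 2.08 - 1.500·0.396078 = 1.486
Σt over all 3·4 pixels = 6828/425 ≈ 16.0658824
V = pitch²·Σt = 1.63²·6828/425 = 42.685

t(0,2)=1.486 V=42.685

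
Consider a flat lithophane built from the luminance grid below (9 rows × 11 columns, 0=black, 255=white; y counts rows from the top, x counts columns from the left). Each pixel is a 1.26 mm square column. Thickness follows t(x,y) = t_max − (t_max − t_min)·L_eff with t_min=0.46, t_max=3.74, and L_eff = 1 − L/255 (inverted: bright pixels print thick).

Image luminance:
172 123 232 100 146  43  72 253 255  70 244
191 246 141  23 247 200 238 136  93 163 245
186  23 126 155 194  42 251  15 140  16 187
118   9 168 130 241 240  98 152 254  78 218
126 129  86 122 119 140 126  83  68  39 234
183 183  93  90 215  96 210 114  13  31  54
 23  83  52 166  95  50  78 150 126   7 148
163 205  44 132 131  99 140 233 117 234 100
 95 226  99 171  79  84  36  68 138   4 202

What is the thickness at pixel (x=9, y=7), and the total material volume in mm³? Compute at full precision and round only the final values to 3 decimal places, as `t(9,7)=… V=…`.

t(9,7)=3.470 V=337.893

span = t_max - t_min = 3.74 - 0.46 = 3.280
L(9,7) = 234, L_eff = 1 - 234/255 = 0.082353 (inverted)
t(9,7) = 3.74 - 3.280·0.082353 = 3.470
Σt over all 9·11 pixels = 2713619/12750 ≈ 212.8328627
V = pitch²·Σt = 1.26²·2713619/12750 = 337.893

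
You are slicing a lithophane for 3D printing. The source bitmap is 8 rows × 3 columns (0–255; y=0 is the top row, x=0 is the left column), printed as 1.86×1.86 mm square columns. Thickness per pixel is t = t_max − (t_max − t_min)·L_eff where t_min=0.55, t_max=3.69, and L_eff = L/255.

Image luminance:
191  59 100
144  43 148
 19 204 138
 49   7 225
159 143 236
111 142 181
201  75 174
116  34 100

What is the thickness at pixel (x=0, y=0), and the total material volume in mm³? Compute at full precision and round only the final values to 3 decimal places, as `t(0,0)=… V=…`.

t(0,0)=1.338 V=178.623

span = t_max - t_min = 3.69 - 0.55 = 3.140
L(0,0) = 191, L_eff = 191/255 = 0.749020
t(0,0) = 3.69 - 3.140·0.749020 = 1.338
Σt over all 8·3 pixels = 658297/12750 ≈ 51.6311373
V = pitch²·Σt = 1.86²·658297/12750 = 178.623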